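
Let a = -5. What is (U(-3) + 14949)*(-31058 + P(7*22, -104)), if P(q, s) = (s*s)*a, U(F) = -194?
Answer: -1256211190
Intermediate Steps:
P(q, s) = -5*s² (P(q, s) = (s*s)*(-5) = s²*(-5) = -5*s²)
(U(-3) + 14949)*(-31058 + P(7*22, -104)) = (-194 + 14949)*(-31058 - 5*(-104)²) = 14755*(-31058 - 5*10816) = 14755*(-31058 - 54080) = 14755*(-85138) = -1256211190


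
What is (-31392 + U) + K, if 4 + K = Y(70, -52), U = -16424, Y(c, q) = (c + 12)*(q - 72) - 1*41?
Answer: -58029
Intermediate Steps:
Y(c, q) = -41 + (-72 + q)*(12 + c) (Y(c, q) = (12 + c)*(-72 + q) - 41 = (-72 + q)*(12 + c) - 41 = -41 + (-72 + q)*(12 + c))
K = -10213 (K = -4 + (-905 - 72*70 + 12*(-52) + 70*(-52)) = -4 + (-905 - 5040 - 624 - 3640) = -4 - 10209 = -10213)
(-31392 + U) + K = (-31392 - 16424) - 10213 = -47816 - 10213 = -58029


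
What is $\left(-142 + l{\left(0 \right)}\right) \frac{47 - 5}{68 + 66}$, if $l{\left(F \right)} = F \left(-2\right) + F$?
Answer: $- \frac{2982}{67} \approx -44.507$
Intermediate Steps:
$l{\left(F \right)} = - F$ ($l{\left(F \right)} = - 2 F + F = - F$)
$\left(-142 + l{\left(0 \right)}\right) \frac{47 - 5}{68 + 66} = \left(-142 - 0\right) \frac{47 - 5}{68 + 66} = \left(-142 + 0\right) \frac{42}{134} = - 142 \cdot 42 \cdot \frac{1}{134} = \left(-142\right) \frac{21}{67} = - \frac{2982}{67}$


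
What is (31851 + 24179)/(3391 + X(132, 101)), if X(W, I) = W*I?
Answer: 56030/16723 ≈ 3.3505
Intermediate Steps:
X(W, I) = I*W
(31851 + 24179)/(3391 + X(132, 101)) = (31851 + 24179)/(3391 + 101*132) = 56030/(3391 + 13332) = 56030/16723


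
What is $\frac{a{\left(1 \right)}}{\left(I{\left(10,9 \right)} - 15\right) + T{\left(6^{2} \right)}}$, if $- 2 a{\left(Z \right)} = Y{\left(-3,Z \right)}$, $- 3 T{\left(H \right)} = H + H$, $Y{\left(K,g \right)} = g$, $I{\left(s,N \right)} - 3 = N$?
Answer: $\frac{1}{54} \approx 0.018519$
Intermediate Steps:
$I{\left(s,N \right)} = 3 + N$
$T{\left(H \right)} = - \frac{2 H}{3}$ ($T{\left(H \right)} = - \frac{H + H}{3} = - \frac{2 H}{3}$)
$a{\left(Z \right)} = - \frac{Z}{2}$
$\frac{a{\left(1 \right)}}{\left(I{\left(10,9 \right)} - 15\right) + T{\left(6^{2} \right)}} = \frac{\left(- \frac{1}{2}\right) 1}{\left(\left(3 + 9\right) - 15\right) - \frac{2 \cdot 6^{2}}{3}} = \frac{1}{\left(12 - 15\right) - 24} \left(- \frac{1}{2}\right) = \frac{1}{-3 - 24} \left(- \frac{1}{2}\right) = \frac{1}{-27} \left(- \frac{1}{2}\right) = \left(- \frac{1}{27}\right) \left(- \frac{1}{2}\right) = \frac{1}{54}$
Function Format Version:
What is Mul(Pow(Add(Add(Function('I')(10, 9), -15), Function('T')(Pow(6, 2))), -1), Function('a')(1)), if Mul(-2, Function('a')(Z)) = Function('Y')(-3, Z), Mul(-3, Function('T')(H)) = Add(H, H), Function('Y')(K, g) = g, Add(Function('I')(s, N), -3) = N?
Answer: Rational(1, 54) ≈ 0.018519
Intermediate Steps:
Function('I')(s, N) = Add(3, N)
Function('T')(H) = Mul(Rational(-2, 3), H) (Function('T')(H) = Mul(Rational(-1, 3), Add(H, H)) = Mul(Rational(-1, 3), Mul(2, H)) = Mul(Rational(-2, 3), H))
Function('a')(Z) = Mul(Rational(-1, 2), Z)
Mul(Pow(Add(Add(Function('I')(10, 9), -15), Function('T')(Pow(6, 2))), -1), Function('a')(1)) = Mul(Pow(Add(Add(Add(3, 9), -15), Mul(Rational(-2, 3), Pow(6, 2))), -1), Mul(Rational(-1, 2), 1)) = Mul(Pow(Add(Add(12, -15), Mul(Rational(-2, 3), 36)), -1), Rational(-1, 2)) = Mul(Pow(Add(-3, -24), -1), Rational(-1, 2)) = Mul(Pow(-27, -1), Rational(-1, 2)) = Mul(Rational(-1, 27), Rational(-1, 2)) = Rational(1, 54)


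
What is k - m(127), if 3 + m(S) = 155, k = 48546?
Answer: 48394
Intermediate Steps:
m(S) = 152 (m(S) = -3 + 155 = 152)
k - m(127) = 48546 - 1*152 = 48546 - 152 = 48394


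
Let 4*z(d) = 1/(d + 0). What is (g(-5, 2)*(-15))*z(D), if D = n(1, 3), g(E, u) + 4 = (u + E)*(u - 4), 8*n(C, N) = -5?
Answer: 12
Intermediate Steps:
n(C, N) = -5/8 (n(C, N) = (1/8)*(-5) = -5/8)
g(E, u) = -4 + (-4 + u)*(E + u) (g(E, u) = -4 + (u + E)*(u - 4) = -4 + (E + u)*(-4 + u) = -4 + (-4 + u)*(E + u))
D = -5/8 ≈ -0.62500
z(d) = 1/(4*d) (z(d) = 1/(4*(d + 0)) = 1/(4*d))
(g(-5, 2)*(-15))*z(D) = ((-4 + 2**2 - 4*(-5) - 4*2 - 5*2)*(-15))*(1/(4*(-5/8))) = ((-4 + 4 + 20 - 8 - 10)*(-15))*((1/4)*(-8/5)) = (2*(-15))*(-2/5) = -30*(-2/5) = 12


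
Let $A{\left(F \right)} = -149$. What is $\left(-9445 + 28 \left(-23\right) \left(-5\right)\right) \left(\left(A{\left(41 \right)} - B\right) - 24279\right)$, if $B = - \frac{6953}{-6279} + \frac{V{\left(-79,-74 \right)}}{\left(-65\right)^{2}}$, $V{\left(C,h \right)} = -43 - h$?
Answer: $\frac{4137706338634}{27209} \approx 1.5207 \cdot 10^{8}$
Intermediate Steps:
$B = \frac{2274698}{2040675}$ ($B = - \frac{6953}{-6279} + \frac{-43 - -74}{\left(-65\right)^{2}} = \left(-6953\right) \left(- \frac{1}{6279}\right) + \frac{-43 + 74}{4225} = \frac{6953}{6279} + 31 \cdot \frac{1}{4225} = \frac{6953}{6279} + \frac{31}{4225} = \frac{2274698}{2040675} \approx 1.1147$)
$\left(-9445 + 28 \left(-23\right) \left(-5\right)\right) \left(\left(A{\left(41 \right)} - B\right) - 24279\right) = \left(-9445 + 28 \left(-23\right) \left(-5\right)\right) \left(\left(-149 - \frac{2274698}{2040675}\right) - 24279\right) = \left(-9445 - -3220\right) \left(\left(-149 - \frac{2274698}{2040675}\right) - 24279\right) = \left(-9445 + 3220\right) \left(- \frac{306335273}{2040675} - 24279\right) = \left(-6225\right) \left(- \frac{49851883598}{2040675}\right) = \frac{4137706338634}{27209}$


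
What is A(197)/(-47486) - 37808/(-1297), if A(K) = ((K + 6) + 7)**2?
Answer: 869076494/30794671 ≈ 28.222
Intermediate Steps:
A(K) = (13 + K)**2 (A(K) = ((6 + K) + 7)**2 = (13 + K)**2)
A(197)/(-47486) - 37808/(-1297) = (13 + 197)**2/(-47486) - 37808/(-1297) = 210**2*(-1/47486) - 37808*(-1/1297) = 44100*(-1/47486) + 37808/1297 = -22050/23743 + 37808/1297 = 869076494/30794671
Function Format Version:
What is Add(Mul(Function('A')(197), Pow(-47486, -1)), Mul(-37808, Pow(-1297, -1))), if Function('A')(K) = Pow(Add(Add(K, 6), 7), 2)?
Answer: Rational(869076494, 30794671) ≈ 28.222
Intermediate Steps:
Function('A')(K) = Pow(Add(13, K), 2) (Function('A')(K) = Pow(Add(Add(6, K), 7), 2) = Pow(Add(13, K), 2))
Add(Mul(Function('A')(197), Pow(-47486, -1)), Mul(-37808, Pow(-1297, -1))) = Add(Mul(Pow(Add(13, 197), 2), Pow(-47486, -1)), Mul(-37808, Pow(-1297, -1))) = Add(Mul(Pow(210, 2), Rational(-1, 47486)), Mul(-37808, Rational(-1, 1297))) = Add(Mul(44100, Rational(-1, 47486)), Rational(37808, 1297)) = Add(Rational(-22050, 23743), Rational(37808, 1297)) = Rational(869076494, 30794671)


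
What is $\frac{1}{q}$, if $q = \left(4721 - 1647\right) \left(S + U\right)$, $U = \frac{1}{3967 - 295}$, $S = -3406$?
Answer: $- \frac{1836}{19222999247} \approx -9.5511 \cdot 10^{-8}$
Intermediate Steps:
$U = \frac{1}{3672} \approx 0.00027233$
$q = - \frac{19222999247}{1836}$ ($q = \left(4721 - 1647\right) \left(-3406 + \frac{1}{3672}\right) = 3074 \left(- \frac{12506831}{3672}\right) = - \frac{19222999247}{1836} \approx -1.047 \cdot 10^{7}$)
$\frac{1}{q} = \frac{1}{- \frac{19222999247}{1836}} = - \frac{1836}{19222999247}$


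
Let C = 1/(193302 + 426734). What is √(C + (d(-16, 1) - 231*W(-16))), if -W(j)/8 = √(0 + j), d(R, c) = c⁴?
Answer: √(96111315333 + 710453697115008*I)/310018 ≈ 60.799 + 60.791*I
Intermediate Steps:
C = 1/620036 ≈ 1.6128e-6
W(j) = -8*√j (W(j) = -8*√(0 + j) = -8*√j)
√(C + (d(-16, 1) - 231*W(-16))) = √(1/620036 + (1⁴ - (-1848)*√(-16))) = √(1/620036 + (1 - (-1848)*4*I)) = √(1/620036 + (1 - (-7392)*I)) = √(1/620036 + (1 + 7392*I)) = √(620037/620036 + 7392*I)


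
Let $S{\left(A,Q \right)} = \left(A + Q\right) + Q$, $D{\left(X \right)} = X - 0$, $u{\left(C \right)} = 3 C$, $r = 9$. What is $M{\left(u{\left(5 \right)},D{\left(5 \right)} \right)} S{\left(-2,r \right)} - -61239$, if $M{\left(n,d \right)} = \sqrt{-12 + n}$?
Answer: $61239 + 16 \sqrt{3} \approx 61267.0$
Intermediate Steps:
$D{\left(X \right)} = X$ ($D{\left(X \right)} = X + 0 = X$)
$S{\left(A,Q \right)} = A + 2 Q$
$M{\left(u{\left(5 \right)},D{\left(5 \right)} \right)} S{\left(-2,r \right)} - -61239 = \sqrt{-12 + 3 \cdot 5} \left(-2 + 2 \cdot 9\right) - -61239 = \sqrt{-12 + 15} \left(-2 + 18\right) + 61239 = \sqrt{3} \cdot 16 + 61239 = 16 \sqrt{3} + 61239 = 61239 + 16 \sqrt{3}$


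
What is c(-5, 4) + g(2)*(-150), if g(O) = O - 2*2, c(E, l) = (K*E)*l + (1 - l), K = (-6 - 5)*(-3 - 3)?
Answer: -1023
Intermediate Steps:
K = 66 (K = -11*(-6) = 66)
c(E, l) = 1 - l + 66*E*l (c(E, l) = (66*E)*l + (1 - l) = 66*E*l + (1 - l) = 1 - l + 66*E*l)
g(O) = -4 + O (g(O) = O - 4 = -4 + O)
c(-5, 4) + g(2)*(-150) = (1 - 1*4 + 66*(-5)*4) + (-4 + 2)*(-150) = (1 - 4 - 1320) - 2*(-150) = -1323 + 300 = -1023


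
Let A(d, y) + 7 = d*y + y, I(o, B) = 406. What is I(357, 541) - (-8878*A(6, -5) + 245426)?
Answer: -617896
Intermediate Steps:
A(d, y) = -7 + y + d*y (A(d, y) = -7 + (d*y + y) = -7 + (y + d*y) = -7 + y + d*y)
I(357, 541) - (-8878*A(6, -5) + 245426) = 406 - (-8878*(-7 - 5 + 6*(-5)) + 245426) = 406 - (-8878*(-7 - 5 - 30) + 245426) = 406 - (-8878*(-42) + 245426) = 406 - (372876 + 245426) = 406 - 1*618302 = 406 - 618302 = -617896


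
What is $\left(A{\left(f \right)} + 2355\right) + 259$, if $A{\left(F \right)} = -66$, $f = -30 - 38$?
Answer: $2548$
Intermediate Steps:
$f = -68$
$\left(A{\left(f \right)} + 2355\right) + 259 = \left(-66 + 2355\right) + 259 = 2289 + 259 = 2548$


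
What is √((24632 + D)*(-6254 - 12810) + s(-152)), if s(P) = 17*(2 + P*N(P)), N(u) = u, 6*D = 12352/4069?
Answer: 47*I*√31650558061278/12207 ≈ 21661.0*I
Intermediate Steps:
D = 6176/12207 (D = (12352/4069)/6 = (12352*(1/4069))/6 = (⅙)*(12352/4069) = 6176/12207 ≈ 0.50594)
s(P) = 34 + 17*P² (s(P) = 17*(2 + P*P) = 17*(2 + P²) = 34 + 17*P²)
√((24632 + D)*(-6254 - 12810) + s(-152)) = √((24632 + 6176/12207)*(-6254 - 12810) + (34 + 17*(-152)²)) = √((300689000/12207)*(-19064) + (34 + 17*23104)) = √(-5732335096000/12207 + (34 + 392768)) = √(-5732335096000/12207 + 392802) = √(-5727540161986/12207) = 47*I*√31650558061278/12207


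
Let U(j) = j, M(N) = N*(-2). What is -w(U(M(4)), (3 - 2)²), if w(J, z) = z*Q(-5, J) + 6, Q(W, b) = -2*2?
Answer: -2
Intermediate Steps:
M(N) = -2*N
Q(W, b) = -4
w(J, z) = 6 - 4*z (w(J, z) = z*(-4) + 6 = -4*z + 6 = 6 - 4*z)
-w(U(M(4)), (3 - 2)²) = -(6 - 4*(3 - 2)²) = -(6 - 4*1²) = -(6 - 4*1) = -(6 - 4) = -1*2 = -2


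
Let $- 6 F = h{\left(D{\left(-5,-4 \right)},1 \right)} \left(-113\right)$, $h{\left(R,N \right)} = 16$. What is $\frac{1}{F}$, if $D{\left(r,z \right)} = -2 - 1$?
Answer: $\frac{3}{904} \approx 0.0033186$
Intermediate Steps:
$D{\left(r,z \right)} = -3$
$F = \frac{904}{3}$ ($F = - \frac{16 \left(-113\right)}{6} = \left(- \frac{1}{6}\right) \left(-1808\right) = \frac{904}{3} \approx 301.33$)
$\frac{1}{F} = \frac{1}{\frac{904}{3}} = \frac{3}{904}$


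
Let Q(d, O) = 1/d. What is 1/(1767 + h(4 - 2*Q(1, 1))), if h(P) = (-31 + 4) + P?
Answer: 1/1742 ≈ 0.00057405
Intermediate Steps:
Q(d, O) = 1/d
h(P) = -27 + P
1/(1767 + h(4 - 2*Q(1, 1))) = 1/(1767 + (-27 + (4 - 2/1))) = 1/(1767 + (-27 + (4 - 2*1))) = 1/(1767 + (-27 + (4 - 2))) = 1/(1767 + (-27 + 2)) = 1/(1767 - 25) = 1/1742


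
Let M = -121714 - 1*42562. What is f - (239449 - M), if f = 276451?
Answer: -127274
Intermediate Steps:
M = -164276 (M = -121714 - 42562 = -164276)
f - (239449 - M) = 276451 - (239449 - 1*(-164276)) = 276451 - (239449 + 164276) = 276451 - 1*403725 = 276451 - 403725 = -127274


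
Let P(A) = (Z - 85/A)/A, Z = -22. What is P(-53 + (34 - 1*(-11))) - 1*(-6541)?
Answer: 418715/64 ≈ 6542.4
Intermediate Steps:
P(A) = (-22 - 85/A)/A
P(-53 + (34 - 1*(-11))) - 1*(-6541) = (-85 - 22*(-53 + (34 - 1*(-11))))/(-53 + (34 - 1*(-11)))² - 1*(-6541) = (-85 - 22*(-53 + (34 + 11)))/(-53 + (34 + 11))² + 6541 = (-85 - 22*(-53 + 45))/(-53 + 45)² + 6541 = (-85 - 22*(-8))/(-8)² + 6541 = (-85 + 176)/64 + 6541 = (1/64)*91 + 6541 = 91/64 + 6541 = 418715/64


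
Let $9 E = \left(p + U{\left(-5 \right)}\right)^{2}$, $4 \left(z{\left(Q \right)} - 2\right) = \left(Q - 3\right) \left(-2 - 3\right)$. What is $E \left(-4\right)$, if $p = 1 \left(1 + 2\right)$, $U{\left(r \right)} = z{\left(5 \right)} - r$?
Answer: $-25$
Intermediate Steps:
$z{\left(Q \right)} = \frac{23}{4} - \frac{5 Q}{4}$ ($z{\left(Q \right)} = 2 + \frac{\left(Q - 3\right) \left(-2 - 3\right)}{4} = 2 + \frac{\left(-3 + Q\right) \left(-5\right)}{4} = 2 + \frac{15 - 5 Q}{4} = 2 - \left(- \frac{15}{4} + \frac{5 Q}{4}\right) = \frac{23}{4} - \frac{5 Q}{4}$)
$U{\left(r \right)} = - \frac{1}{2} - r$ ($U{\left(r \right)} = \left(\frac{23}{4} - \frac{25}{4}\right) - r = - \frac{1}{2} - r$)
$p = 3$ ($p = 1 \cdot 3 = 3$)
$E = \frac{25}{4}$ ($E = \frac{\left(3 - - \frac{9}{2}\right)^{2}}{9} = \frac{\left(3 + \left(- \frac{1}{2} + 5\right)\right)^{2}}{9} = \frac{\left(3 + \frac{9}{2}\right)^{2}}{9} = \frac{\left(\frac{15}{2}\right)^{2}}{9} = \frac{1}{9} \cdot \frac{225}{4} = \frac{25}{4} \approx 6.25$)
$E \left(-4\right) = \frac{25}{4} \left(-4\right) = -25$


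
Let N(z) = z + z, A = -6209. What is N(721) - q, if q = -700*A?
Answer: -4344858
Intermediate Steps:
N(z) = 2*z
q = 4346300 (q = -700*(-6209) = 4346300)
N(721) - q = 2*721 - 1*4346300 = 1442 - 4346300 = -4344858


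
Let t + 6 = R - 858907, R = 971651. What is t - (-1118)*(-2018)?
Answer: -2143386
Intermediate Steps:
t = 112738 (t = -6 + (971651 - 858907) = -6 + 112744 = 112738)
t - (-1118)*(-2018) = 112738 - (-1118)*(-2018) = 112738 - 1*2256124 = 112738 - 2256124 = -2143386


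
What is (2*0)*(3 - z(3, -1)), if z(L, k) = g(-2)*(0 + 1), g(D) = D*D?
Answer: 0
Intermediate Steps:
g(D) = D²
z(L, k) = 4 (z(L, k) = (-2)²*(0 + 1) = 4*1 = 4)
(2*0)*(3 - z(3, -1)) = (2*0)*(3 - 1*4) = 0*(3 - 4) = 0*(-1) = 0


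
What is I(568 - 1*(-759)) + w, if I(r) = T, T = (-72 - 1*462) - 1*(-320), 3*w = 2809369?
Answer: 2808727/3 ≈ 9.3624e+5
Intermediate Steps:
w = 2809369/3 (w = (⅓)*2809369 = 2809369/3 ≈ 9.3646e+5)
T = -214 (T = (-72 - 462) + 320 = -534 + 320 = -214)
I(r) = -214
I(568 - 1*(-759)) + w = -214 + 2809369/3 = 2808727/3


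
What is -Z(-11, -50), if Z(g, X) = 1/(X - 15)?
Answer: 1/65 ≈ 0.015385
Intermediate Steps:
Z(g, X) = 1/(-15 + X)
-Z(-11, -50) = -1/(-15 - 50) = -1/(-65) = -1*(-1/65) = 1/65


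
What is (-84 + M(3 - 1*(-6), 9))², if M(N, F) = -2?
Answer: 7396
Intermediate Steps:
(-84 + M(3 - 1*(-6), 9))² = (-84 - 2)² = (-86)² = 7396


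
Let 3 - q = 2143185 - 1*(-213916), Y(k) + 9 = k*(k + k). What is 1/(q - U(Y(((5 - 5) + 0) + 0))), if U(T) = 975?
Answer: -1/2358073 ≈ -4.2408e-7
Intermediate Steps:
Y(k) = -9 + 2*k**2 (Y(k) = -9 + k*(k + k) = -9 + k*(2*k) = -9 + 2*k**2)
q = -2357098 (q = 3 - (2143185 - 1*(-213916)) = 3 - (2143185 + 213916) = 3 - 1*2357101 = 3 - 2357101 = -2357098)
1/(q - U(Y(((5 - 5) + 0) + 0))) = 1/(-2357098 - 1*975) = 1/(-2357098 - 975) = 1/(-2358073) = -1/2358073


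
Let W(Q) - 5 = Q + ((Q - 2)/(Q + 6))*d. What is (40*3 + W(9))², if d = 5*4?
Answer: 184900/9 ≈ 20544.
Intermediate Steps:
d = 20
W(Q) = 5 + Q + 20*(-2 + Q)/(6 + Q) (W(Q) = 5 + (Q + ((Q - 2)/(Q + 6))*20) = 5 + (Q + ((-2 + Q)/(6 + Q))*20) = 5 + (Q + 20*(-2 + Q)/(6 + Q)) = 5 + Q + 20*(-2 + Q)/(6 + Q))
(40*3 + W(9))² = (40*3 + (-10 + 9² + 31*9)/(6 + 9))² = (120 + (-10 + 81 + 279)/15)² = (120 + (1/15)*350)² = (120 + 70/3)² = (430/3)² = 184900/9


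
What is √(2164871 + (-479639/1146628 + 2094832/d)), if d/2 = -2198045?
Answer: √3437875114371987913447690288205/1260169971130 ≈ 1471.3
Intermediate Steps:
d = -4396090 (d = 2*(-2198045) = -4396090)
√(2164871 + (-479639/1146628 + 2094832/d)) = √(2164871 + (-479639/1146628 + 2094832/(-4396090))) = √(2164871 + (-479639*1/1146628 + 2094832*(-1/4396090))) = √(2164871 + (-479639/1146628 - 1047416/2198045)) = √(2164871 - 2255264619003/2520339942260) = √(5456208595875729457/2520339942260) = √3437875114371987913447690288205/1260169971130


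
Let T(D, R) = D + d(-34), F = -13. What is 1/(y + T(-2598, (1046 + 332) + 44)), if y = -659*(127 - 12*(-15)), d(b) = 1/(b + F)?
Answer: -47/9630818 ≈ -4.8802e-6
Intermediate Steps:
d(b) = 1/(-13 + b) (d(b) = 1/(b - 13) = 1/(-13 + b))
y = -202313 (y = -659*(127 + 180) = -659*307 = -202313)
T(D, R) = -1/47 + D (T(D, R) = D + 1/(-13 - 34) = D + 1/(-47) = D - 1/47 = -1/47 + D)
1/(y + T(-2598, (1046 + 332) + 44)) = 1/(-202313 + (-1/47 - 2598)) = 1/(-202313 - 122107/47) = 1/(-9630818/47) = -47/9630818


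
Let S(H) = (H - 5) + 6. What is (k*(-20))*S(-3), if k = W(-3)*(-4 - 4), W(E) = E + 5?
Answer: -640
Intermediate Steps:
S(H) = 1 + H (S(H) = (-5 + H) + 6 = 1 + H)
W(E) = 5 + E
k = -16 (k = (5 - 3)*(-4 - 4) = 2*(-8) = -16)
(k*(-20))*S(-3) = (-16*(-20))*(1 - 3) = 320*(-2) = -640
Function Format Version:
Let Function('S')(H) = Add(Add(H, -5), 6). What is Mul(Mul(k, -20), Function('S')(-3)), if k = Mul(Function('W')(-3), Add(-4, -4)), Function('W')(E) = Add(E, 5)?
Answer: -640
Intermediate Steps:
Function('S')(H) = Add(1, H) (Function('S')(H) = Add(Add(-5, H), 6) = Add(1, H))
Function('W')(E) = Add(5, E)
k = -16 (k = Mul(Add(5, -3), Add(-4, -4)) = Mul(2, -8) = -16)
Mul(Mul(k, -20), Function('S')(-3)) = Mul(Mul(-16, -20), Add(1, -3)) = Mul(320, -2) = -640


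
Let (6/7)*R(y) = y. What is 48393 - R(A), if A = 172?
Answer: 144577/3 ≈ 48192.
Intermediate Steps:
R(y) = 7*y/6
48393 - R(A) = 48393 - 7*172/6 = 48393 - 1*602/3 = 48393 - 602/3 = 144577/3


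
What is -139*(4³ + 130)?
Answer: -26966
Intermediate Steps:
-139*(4³ + 130) = -139*(64 + 130) = -139*194 = -26966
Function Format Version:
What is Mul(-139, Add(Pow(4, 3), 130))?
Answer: -26966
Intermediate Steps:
Mul(-139, Add(Pow(4, 3), 130)) = Mul(-139, Add(64, 130)) = Mul(-139, 194) = -26966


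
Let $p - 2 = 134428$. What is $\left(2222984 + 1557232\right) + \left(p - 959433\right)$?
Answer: $2955213$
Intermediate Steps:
$p = 134430$ ($p = 2 + 134428 = 134430$)
$\left(2222984 + 1557232\right) + \left(p - 959433\right) = \left(2222984 + 1557232\right) + \left(134430 - 959433\right) = 3780216 + \left(134430 - 959433\right) = 3780216 - 825003 = 2955213$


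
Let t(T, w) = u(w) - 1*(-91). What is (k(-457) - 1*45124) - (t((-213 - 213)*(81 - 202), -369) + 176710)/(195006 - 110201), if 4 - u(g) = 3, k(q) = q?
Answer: -3865673507/84805 ≈ -45583.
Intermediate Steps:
u(g) = 1 (u(g) = 4 - 1*3 = 4 - 3 = 1)
t(T, w) = 92 (t(T, w) = 1 - 1*(-91) = 1 + 91 = 92)
(k(-457) - 1*45124) - (t((-213 - 213)*(81 - 202), -369) + 176710)/(195006 - 110201) = (-457 - 1*45124) - (92 + 176710)/(195006 - 110201) = (-457 - 45124) - 176802/84805 = -45581 - 176802/84805 = -3865673507/84805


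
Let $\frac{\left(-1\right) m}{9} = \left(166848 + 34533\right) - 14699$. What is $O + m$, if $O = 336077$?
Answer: $-1344061$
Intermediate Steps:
$m = -1680138$ ($m = - 9 \left(\left(166848 + 34533\right) - 14699\right) = - 9 \left(201381 - 14699\right) = \left(-9\right) 186682 = -1680138$)
$O + m = 336077 - 1680138 = -1344061$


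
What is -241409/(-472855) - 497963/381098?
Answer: -143463807283/180204094790 ≈ -0.79612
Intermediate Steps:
-241409/(-472855) - 497963/381098 = -241409*(-1/472855) - 497963*1/381098 = 241409/472855 - 497963/381098 = -143463807283/180204094790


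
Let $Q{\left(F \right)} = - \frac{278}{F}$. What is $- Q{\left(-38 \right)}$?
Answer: $- \frac{139}{19} \approx -7.3158$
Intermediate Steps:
$- Q{\left(-38 \right)} = - \frac{-278}{-38} = - \frac{\left(-278\right) \left(-1\right)}{38} = \left(-1\right) \frac{139}{19} = - \frac{139}{19}$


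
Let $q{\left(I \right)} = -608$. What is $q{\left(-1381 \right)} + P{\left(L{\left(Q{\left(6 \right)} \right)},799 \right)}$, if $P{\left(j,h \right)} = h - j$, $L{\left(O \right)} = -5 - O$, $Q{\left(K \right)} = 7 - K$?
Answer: $197$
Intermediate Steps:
$q{\left(-1381 \right)} + P{\left(L{\left(Q{\left(6 \right)} \right)},799 \right)} = -608 + \left(799 - \left(-5 - \left(7 - 6\right)\right)\right) = -608 + \left(799 - \left(-5 - 1\right)\right) = -608 + \left(799 - -6\right) = -608 + \left(799 + 6\right) = -608 + 805 = 197$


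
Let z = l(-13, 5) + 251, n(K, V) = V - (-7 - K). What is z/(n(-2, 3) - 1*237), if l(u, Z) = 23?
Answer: -274/229 ≈ -1.1965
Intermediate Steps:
n(K, V) = 7 + K + V (n(K, V) = V + (7 + K) = 7 + K + V)
z = 274 (z = 23 + 251 = 274)
z/(n(-2, 3) - 1*237) = 274/((7 - 2 + 3) - 1*237) = 274/(8 - 237) = 274/(-229) = 274*(-1/229) = -274/229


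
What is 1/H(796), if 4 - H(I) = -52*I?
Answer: 1/41396 ≈ 2.4157e-5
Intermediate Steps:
H(I) = 4 + 52*I (H(I) = 4 - (-13)*4*I = 4 - (-52)*I = 4 + 52*I)
1/H(796) = 1/(4 + 52*796) = 1/(4 + 41392) = 1/41396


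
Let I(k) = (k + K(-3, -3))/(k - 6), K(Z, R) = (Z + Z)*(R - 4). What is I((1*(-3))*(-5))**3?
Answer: 6859/27 ≈ 254.04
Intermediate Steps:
K(Z, R) = 2*Z*(-4 + R) (K(Z, R) = (2*Z)*(-4 + R) = 2*Z*(-4 + R))
I(k) = (42 + k)/(-6 + k) (I(k) = (k + 2*(-3)*(-4 - 3))/(k - 6) = (k + 2*(-3)*(-7))/(-6 + k) = (k + 42)/(-6 + k) = (42 + k)/(-6 + k))
I((1*(-3))*(-5))**3 = ((42 + (1*(-3))*(-5))/(-6 + (1*(-3))*(-5)))**3 = ((42 - 3*(-5))/(-6 - 3*(-5)))**3 = ((42 + 15)/(-6 + 15))**3 = (57/9)**3 = ((1/9)*57)**3 = (19/3)**3 = 6859/27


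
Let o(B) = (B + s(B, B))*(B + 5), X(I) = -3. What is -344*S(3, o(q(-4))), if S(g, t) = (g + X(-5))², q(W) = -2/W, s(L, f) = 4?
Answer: 0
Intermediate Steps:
o(B) = (4 + B)*(5 + B) (o(B) = (B + 4)*(B + 5) = (4 + B)*(5 + B))
S(g, t) = (-3 + g)² (S(g, t) = (g - 3)² = (-3 + g)²)
-344*S(3, o(q(-4))) = -344*(-3 + 3)² = -344*0² = -344*0 = 0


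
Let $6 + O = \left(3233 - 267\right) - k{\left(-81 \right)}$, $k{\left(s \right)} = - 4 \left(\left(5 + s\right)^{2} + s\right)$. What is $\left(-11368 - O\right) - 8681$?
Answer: $-45789$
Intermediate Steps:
$k{\left(s \right)} = - 4 s - 4 \left(5 + s\right)^{2}$ ($k{\left(s \right)} = - 4 \left(s + \left(5 + s\right)^{2}\right) = - 4 s - 4 \left(5 + s\right)^{2}$)
$O = 25740$ ($O = -6 - \left(-2966 + 324 - 4 \left(5 - 81\right)^{2}\right) = -6 + \left(2966 - \left(324 - 4 \left(-76\right)^{2}\right)\right) = -6 + \left(2966 - \left(324 - 23104\right)\right) = -6 + \left(2966 - -22780\right) = -6 + \left(2966 + 22780\right) = -6 + 25746 = 25740$)
$\left(-11368 - O\right) - 8681 = \left(-11368 - 25740\right) - 8681 = -37108 - 8681 = -45789$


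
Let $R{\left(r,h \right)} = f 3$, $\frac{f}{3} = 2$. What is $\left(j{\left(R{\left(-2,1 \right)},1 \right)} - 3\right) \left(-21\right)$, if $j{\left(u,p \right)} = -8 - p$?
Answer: $252$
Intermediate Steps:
$f = 6$ ($f = 3 \cdot 2 = 6$)
$R{\left(r,h \right)} = 18$ ($R{\left(r,h \right)} = 6 \cdot 3 = 18$)
$\left(j{\left(R{\left(-2,1 \right)},1 \right)} - 3\right) \left(-21\right) = \left(\left(-8 - 1\right) - 3\right) \left(-21\right) = \left(-9 - 3\right) \left(-21\right) = \left(-12\right) \left(-21\right) = 252$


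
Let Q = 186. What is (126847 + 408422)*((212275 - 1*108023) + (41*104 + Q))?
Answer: 58184810838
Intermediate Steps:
(126847 + 408422)*((212275 - 1*108023) + (41*104 + Q)) = (126847 + 408422)*((212275 - 1*108023) + (41*104 + 186)) = 535269*((212275 - 108023) + (4264 + 186)) = 535269*(104252 + 4450) = 535269*108702 = 58184810838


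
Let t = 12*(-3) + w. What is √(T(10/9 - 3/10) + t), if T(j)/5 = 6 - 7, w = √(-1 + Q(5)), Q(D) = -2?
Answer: √(-41 + I*√3) ≈ 0.13522 + 6.4045*I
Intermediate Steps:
w = I*√3 (w = √(-1 - 2) = √(-3) = I*√3 ≈ 1.732*I)
T(j) = -5 (T(j) = 5*(6 - 7) = 5*(-1) = -5)
t = -36 + I*√3 (t = 12*(-3) + I*√3 = -36 + I*√3 ≈ -36.0 + 1.732*I)
√(T(10/9 - 3/10) + t) = √(-5 + (-36 + I*√3)) = √(-41 + I*√3)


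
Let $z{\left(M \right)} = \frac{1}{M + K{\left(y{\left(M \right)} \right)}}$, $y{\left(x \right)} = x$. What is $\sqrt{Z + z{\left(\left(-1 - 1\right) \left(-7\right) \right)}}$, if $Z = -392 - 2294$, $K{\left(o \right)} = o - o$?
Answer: $\frac{i \sqrt{526442}}{14} \approx 51.826 i$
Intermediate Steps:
$K{\left(o \right)} = 0$
$Z = -2686$ ($Z = -392 - 2294 = -2686$)
$z{\left(M \right)} = \frac{1}{M}$ ($z{\left(M \right)} = \frac{1}{M + 0} = \frac{1}{M}$)
$\sqrt{Z + z{\left(\left(-1 - 1\right) \left(-7\right) \right)}} = \sqrt{-2686 + \frac{1}{\left(-1 - 1\right) \left(-7\right)}} = \sqrt{-2686 + \frac{1}{\left(-2\right) \left(-7\right)}} = \sqrt{-2686 + \frac{1}{14}} = \sqrt{- \frac{37603}{14}} = \frac{i \sqrt{526442}}{14}$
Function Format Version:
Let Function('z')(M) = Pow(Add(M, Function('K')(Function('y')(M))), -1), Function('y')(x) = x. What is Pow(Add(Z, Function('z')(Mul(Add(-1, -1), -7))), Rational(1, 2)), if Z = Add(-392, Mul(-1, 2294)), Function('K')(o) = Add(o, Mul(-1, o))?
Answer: Mul(Rational(1, 14), I, Pow(526442, Rational(1, 2))) ≈ Mul(51.826, I)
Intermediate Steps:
Function('K')(o) = 0
Z = -2686 (Z = Add(-392, -2294) = -2686)
Function('z')(M) = Pow(M, -1) (Function('z')(M) = Pow(Add(M, 0), -1) = Pow(M, -1))
Pow(Add(Z, Function('z')(Mul(Add(-1, -1), -7))), Rational(1, 2)) = Pow(Add(-2686, Pow(Mul(Add(-1, -1), -7), -1)), Rational(1, 2)) = Pow(Add(-2686, Pow(Mul(-2, -7), -1)), Rational(1, 2)) = Pow(Add(-2686, Pow(14, -1)), Rational(1, 2)) = Pow(Add(-2686, Rational(1, 14)), Rational(1, 2)) = Pow(Rational(-37603, 14), Rational(1, 2)) = Mul(Rational(1, 14), I, Pow(526442, Rational(1, 2)))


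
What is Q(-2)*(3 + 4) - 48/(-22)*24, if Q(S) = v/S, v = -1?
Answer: 1229/22 ≈ 55.864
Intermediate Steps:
Q(S) = -1/S
Q(-2)*(3 + 4) - 48/(-22)*24 = (-1/(-2))*(3 + 4) - 48/(-22)*24 = -1*(-1/2)*7 - 48*(-1/22)*24 = (1/2)*7 + (24/11)*24 = 7/2 + 576/11 = 1229/22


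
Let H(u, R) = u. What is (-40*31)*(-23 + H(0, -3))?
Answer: 28520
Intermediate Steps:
(-40*31)*(-23 + H(0, -3)) = (-40*31)*(-23 + 0) = -1240*(-23) = 28520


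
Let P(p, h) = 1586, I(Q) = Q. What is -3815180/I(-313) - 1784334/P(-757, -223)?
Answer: 2746189469/248209 ≈ 11064.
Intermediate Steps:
-3815180/I(-313) - 1784334/P(-757, -223) = -3815180/(-313) - 1784334/1586 = -3815180*(-1/313) - 1784334*1/1586 = 3815180/313 - 892167/793 = 2746189469/248209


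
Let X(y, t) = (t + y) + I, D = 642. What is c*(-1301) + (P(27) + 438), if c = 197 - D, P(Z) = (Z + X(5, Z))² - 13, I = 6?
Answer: 583595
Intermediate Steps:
X(y, t) = 6 + t + y (X(y, t) = (t + y) + 6 = 6 + t + y)
P(Z) = -13 + (11 + 2*Z)² (P(Z) = (Z + (6 + Z + 5))² - 13 = (Z + (11 + Z))² - 13 = (11 + 2*Z)² - 13 = -13 + (11 + 2*Z)²)
c = -445 (c = 197 - 1*642 = 197 - 642 = -445)
c*(-1301) + (P(27) + 438) = -445*(-1301) + ((-13 + (11 + 2*27)²) + 438) = 578945 + ((-13 + (11 + 54)²) + 438) = 578945 + ((-13 + 65²) + 438) = 578945 + ((-13 + 4225) + 438) = 578945 + (4212 + 438) = 578945 + 4650 = 583595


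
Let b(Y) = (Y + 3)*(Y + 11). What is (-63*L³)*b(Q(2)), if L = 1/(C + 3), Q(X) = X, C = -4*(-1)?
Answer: -585/49 ≈ -11.939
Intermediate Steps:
C = 4
b(Y) = (3 + Y)*(11 + Y)
L = ⅐ (L = 1/(4 + 3) = 1/7 = ⅐ ≈ 0.14286)
(-63*L³)*b(Q(2)) = (-63*(⅐)³)*(33 + 2² + 14*2) = (-63*1/343)*(33 + 4 + 28) = -9/49*65 = -585/49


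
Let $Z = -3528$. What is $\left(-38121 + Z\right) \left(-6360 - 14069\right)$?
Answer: $850847421$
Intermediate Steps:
$\left(-38121 + Z\right) \left(-6360 - 14069\right) = \left(-38121 - 3528\right) \left(-6360 - 14069\right) = \left(-41649\right) \left(-20429\right) = 850847421$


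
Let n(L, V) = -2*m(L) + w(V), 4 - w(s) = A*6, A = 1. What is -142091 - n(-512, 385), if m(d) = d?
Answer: -143113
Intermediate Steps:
w(s) = -2 (w(s) = 4 - 6 = -2)
n(L, V) = -2 - 2*L (n(L, V) = -2*L - 2 = -2 - 2*L)
-142091 - n(-512, 385) = -142091 - (-2 - 2*(-512)) = -142091 - (-2 + 1024) = -142091 - 1*1022 = -142091 - 1022 = -143113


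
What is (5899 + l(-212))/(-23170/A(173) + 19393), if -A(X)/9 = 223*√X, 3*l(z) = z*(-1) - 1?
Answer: 80669929342781196/262078166719889273 - 277587072840*√173/262078166719889273 ≈ 0.30779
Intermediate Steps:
l(z) = -⅓ - z/3 (l(z) = (z*(-1) - 1)/3 = (-z - 1)/3 = (-1 - z)/3 = -⅓ - z/3)
A(X) = -2007*√X
(5899 + l(-212))/(-23170/A(173) + 19393) = (5899 + (-⅓ - ⅓*(-212)))/(-23170*(-√173/347211) + 19393) = (5899 + (-⅓ + 212/3))/(-(-23170)*√173/347211 + 19393) = (5899 + 211/3)/(23170*√173/347211 + 19393) = 17908/(3*(19393 + 23170*√173/347211))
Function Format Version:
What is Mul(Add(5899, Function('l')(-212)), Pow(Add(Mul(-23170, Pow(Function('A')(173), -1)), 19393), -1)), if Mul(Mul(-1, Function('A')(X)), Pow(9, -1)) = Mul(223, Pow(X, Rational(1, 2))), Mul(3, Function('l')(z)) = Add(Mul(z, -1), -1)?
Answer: Add(Rational(80669929342781196, 262078166719889273), Mul(Rational(-277587072840, 262078166719889273), Pow(173, Rational(1, 2)))) ≈ 0.30779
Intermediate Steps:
Function('l')(z) = Add(Rational(-1, 3), Mul(Rational(-1, 3), z)) (Function('l')(z) = Mul(Rational(1, 3), Add(Mul(z, -1), -1)) = Mul(Rational(1, 3), Add(Mul(-1, z), -1)) = Mul(Rational(1, 3), Add(-1, Mul(-1, z))) = Add(Rational(-1, 3), Mul(Rational(-1, 3), z)))
Function('A')(X) = Mul(-2007, Pow(X, Rational(1, 2))) (Function('A')(X) = Mul(-9, Mul(223, Pow(X, Rational(1, 2)))) = Mul(-2007, Pow(X, Rational(1, 2))))
Mul(Add(5899, Function('l')(-212)), Pow(Add(Mul(-23170, Pow(Function('A')(173), -1)), 19393), -1)) = Mul(Add(5899, Add(Rational(-1, 3), Mul(Rational(-1, 3), -212))), Pow(Add(Mul(-23170, Pow(Mul(-2007, Pow(173, Rational(1, 2))), -1)), 19393), -1)) = Mul(Add(5899, Add(Rational(-1, 3), Rational(212, 3))), Pow(Add(Mul(-23170, Mul(Rational(-1, 347211), Pow(173, Rational(1, 2)))), 19393), -1)) = Mul(Add(5899, Rational(211, 3)), Pow(Add(Mul(Rational(23170, 347211), Pow(173, Rational(1, 2))), 19393), -1)) = Mul(Rational(17908, 3), Pow(Add(19393, Mul(Rational(23170, 347211), Pow(173, Rational(1, 2)))), -1))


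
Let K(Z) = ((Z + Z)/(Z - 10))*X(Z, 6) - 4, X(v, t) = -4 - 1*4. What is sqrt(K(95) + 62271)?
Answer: sqrt(17989995)/17 ≈ 249.50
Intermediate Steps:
X(v, t) = -8 (X(v, t) = -4 - 4 = -8)
K(Z) = -4 - 16*Z/(-10 + Z) (K(Z) = ((Z + Z)/(Z - 10))*(-8) - 4 = ((2*Z)/(-10 + Z))*(-8) - 4 = (2*Z/(-10 + Z))*(-8) - 4 = -16*Z/(-10 + Z) - 4 = -4 - 16*Z/(-10 + Z))
sqrt(K(95) + 62271) = sqrt(20*(2 - 1*95)/(-10 + 95) + 62271) = sqrt(20*(2 - 95)/85 + 62271) = sqrt(20*(1/85)*(-93) + 62271) = sqrt(-372/17 + 62271) = sqrt(1058235/17) = sqrt(17989995)/17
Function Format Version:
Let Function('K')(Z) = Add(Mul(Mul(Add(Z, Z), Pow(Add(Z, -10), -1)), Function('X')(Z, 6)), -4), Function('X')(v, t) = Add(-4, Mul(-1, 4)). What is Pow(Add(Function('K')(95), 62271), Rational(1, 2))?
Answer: Mul(Rational(1, 17), Pow(17989995, Rational(1, 2))) ≈ 249.50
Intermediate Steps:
Function('X')(v, t) = -8 (Function('X')(v, t) = Add(-4, -4) = -8)
Function('K')(Z) = Add(-4, Mul(-16, Z, Pow(Add(-10, Z), -1))) (Function('K')(Z) = Add(Mul(Mul(Add(Z, Z), Pow(Add(Z, -10), -1)), -8), -4) = Add(Mul(Mul(Mul(2, Z), Pow(Add(-10, Z), -1)), -8), -4) = Add(Mul(Mul(2, Z, Pow(Add(-10, Z), -1)), -8), -4) = Add(Mul(-16, Z, Pow(Add(-10, Z), -1)), -4) = Add(-4, Mul(-16, Z, Pow(Add(-10, Z), -1))))
Pow(Add(Function('K')(95), 62271), Rational(1, 2)) = Pow(Add(Mul(20, Pow(Add(-10, 95), -1), Add(2, Mul(-1, 95))), 62271), Rational(1, 2)) = Pow(Add(Mul(20, Pow(85, -1), Add(2, -95)), 62271), Rational(1, 2)) = Pow(Add(Mul(20, Rational(1, 85), -93), 62271), Rational(1, 2)) = Pow(Add(Rational(-372, 17), 62271), Rational(1, 2)) = Pow(Rational(1058235, 17), Rational(1, 2)) = Mul(Rational(1, 17), Pow(17989995, Rational(1, 2)))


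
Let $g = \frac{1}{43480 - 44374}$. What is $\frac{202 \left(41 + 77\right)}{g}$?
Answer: $-21309384$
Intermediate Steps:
$g = - \frac{1}{894}$ ($g = \frac{1}{-894} = - \frac{1}{894} \approx -0.0011186$)
$\frac{202 \left(41 + 77\right)}{g} = \frac{202 \left(41 + 77\right)}{- \frac{1}{894}} = 202 \cdot 118 \left(-894\right) = 23836 \left(-894\right) = -21309384$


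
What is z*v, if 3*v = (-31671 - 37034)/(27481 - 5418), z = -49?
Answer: 3366545/66189 ≈ 50.863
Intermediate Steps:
v = -68705/66189 (v = ((-31671 - 37034)/(27481 - 5418))/3 = (-68705/22063)/3 = (-68705*1/22063)/3 = (1/3)*(-68705/22063) = -68705/66189 ≈ -1.0380)
z*v = -49*(-68705/66189) = 3366545/66189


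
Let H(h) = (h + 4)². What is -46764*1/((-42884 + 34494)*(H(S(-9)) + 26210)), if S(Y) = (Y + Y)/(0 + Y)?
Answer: 11691/55050985 ≈ 0.00021237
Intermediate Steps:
S(Y) = 2 (S(Y) = (2*Y)/Y = 2)
H(h) = (4 + h)²
-46764*1/((-42884 + 34494)*(H(S(-9)) + 26210)) = -46764*1/((-42884 + 34494)*((4 + 2)² + 26210)) = -46764*(-1/(8390*(6² + 26210))) = -46764*(-1/(8390*(36 + 26210))) = -46764/(26246*(-8390)) = -46764/(-220203940) = -46764*(-1/220203940) = 11691/55050985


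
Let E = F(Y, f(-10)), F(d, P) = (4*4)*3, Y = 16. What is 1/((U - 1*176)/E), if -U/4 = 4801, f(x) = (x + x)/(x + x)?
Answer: -4/1615 ≈ -0.0024768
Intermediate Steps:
f(x) = 1 (f(x) = (2*x)/((2*x)) = (2*x)*(1/(2*x)) = 1)
U = -19204 (U = -4*4801 = -19204)
F(d, P) = 48 (F(d, P) = 16*3 = 48)
E = 48
1/((U - 1*176)/E) = 1/((-19204 - 1*176)/48) = 1/((-19204 - 176)*(1/48)) = 1/(-19380*1/48) = 1/(-1615/4) = -4/1615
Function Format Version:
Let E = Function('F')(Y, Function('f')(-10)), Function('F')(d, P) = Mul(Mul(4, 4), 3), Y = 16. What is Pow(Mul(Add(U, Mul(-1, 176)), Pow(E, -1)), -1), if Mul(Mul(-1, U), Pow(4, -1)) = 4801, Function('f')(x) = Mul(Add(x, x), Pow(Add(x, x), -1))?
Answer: Rational(-4, 1615) ≈ -0.0024768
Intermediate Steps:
Function('f')(x) = 1 (Function('f')(x) = Mul(Mul(2, x), Pow(Mul(2, x), -1)) = Mul(Mul(2, x), Mul(Rational(1, 2), Pow(x, -1))) = 1)
U = -19204 (U = Mul(-4, 4801) = -19204)
Function('F')(d, P) = 48 (Function('F')(d, P) = Mul(16, 3) = 48)
E = 48
Pow(Mul(Add(U, Mul(-1, 176)), Pow(E, -1)), -1) = Pow(Mul(Add(-19204, Mul(-1, 176)), Pow(48, -1)), -1) = Pow(Mul(Add(-19204, -176), Rational(1, 48)), -1) = Pow(Mul(-19380, Rational(1, 48)), -1) = Pow(Rational(-1615, 4), -1) = Rational(-4, 1615)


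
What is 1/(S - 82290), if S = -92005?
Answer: -1/174295 ≈ -5.7374e-6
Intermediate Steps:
1/(S - 82290) = 1/(-92005 - 82290) = 1/(-174295) = -1/174295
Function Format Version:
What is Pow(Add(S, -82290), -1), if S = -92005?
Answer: Rational(-1, 174295) ≈ -5.7374e-6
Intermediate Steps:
Pow(Add(S, -82290), -1) = Pow(Add(-92005, -82290), -1) = Pow(-174295, -1) = Rational(-1, 174295)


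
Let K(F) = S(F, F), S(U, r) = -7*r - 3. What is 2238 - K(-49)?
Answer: 1898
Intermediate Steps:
S(U, r) = -3 - 7*r
K(F) = -3 - 7*F
2238 - K(-49) = 2238 - (-3 - 7*(-49)) = 2238 - (-3 + 343) = 2238 - 1*340 = 2238 - 340 = 1898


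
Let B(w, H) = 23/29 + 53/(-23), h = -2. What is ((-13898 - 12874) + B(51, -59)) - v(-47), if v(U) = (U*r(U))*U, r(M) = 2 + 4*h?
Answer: -9017514/667 ≈ -13520.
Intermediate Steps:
r(M) = -6 (r(M) = 2 + 4*(-2) = 2 - 8 = -6)
B(w, H) = -1008/667 (B(w, H) = 23*(1/29) + 53*(-1/23) = 23/29 - 53/23 = -1008/667)
v(U) = -6*U² (v(U) = (U*(-6))*U = (-6*U)*U = -6*U²)
((-13898 - 12874) + B(51, -59)) - v(-47) = ((-13898 - 12874) - 1008/667) - (-6)*(-47)² = (-26772 - 1008/667) - (-6)*2209 = -17857932/667 - 1*(-13254) = -17857932/667 + 13254 = -9017514/667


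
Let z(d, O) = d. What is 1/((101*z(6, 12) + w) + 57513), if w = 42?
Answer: 1/58161 ≈ 1.7194e-5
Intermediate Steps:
1/((101*z(6, 12) + w) + 57513) = 1/((101*6 + 42) + 57513) = 1/((606 + 42) + 57513) = 1/(648 + 57513) = 1/58161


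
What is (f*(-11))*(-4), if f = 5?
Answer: 220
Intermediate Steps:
(f*(-11))*(-4) = (5*(-11))*(-4) = -55*(-4) = 220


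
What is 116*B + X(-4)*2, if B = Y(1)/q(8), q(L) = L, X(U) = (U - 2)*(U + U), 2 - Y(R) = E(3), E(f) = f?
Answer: 163/2 ≈ 81.500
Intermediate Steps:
Y(R) = -1 (Y(R) = 2 - 1*3 = 2 - 3 = -1)
X(U) = 2*U*(-2 + U) (X(U) = (-2 + U)*(2*U) = 2*U*(-2 + U))
B = -1/8 ≈ -0.12500
116*B + X(-4)*2 = 116*(-1/8) + (2*(-4)*(-2 - 4))*2 = -29/2 + (2*(-4)*(-6))*2 = -29/2 + 48*2 = -29/2 + 96 = 163/2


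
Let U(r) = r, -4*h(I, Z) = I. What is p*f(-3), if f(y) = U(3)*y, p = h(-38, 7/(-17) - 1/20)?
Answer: -171/2 ≈ -85.500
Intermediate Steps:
h(I, Z) = -I/4
p = 19/2 (p = -¼*(-38) = 19/2 ≈ 9.5000)
f(y) = 3*y
p*f(-3) = 19*(3*(-3))/2 = (19/2)*(-9) = -171/2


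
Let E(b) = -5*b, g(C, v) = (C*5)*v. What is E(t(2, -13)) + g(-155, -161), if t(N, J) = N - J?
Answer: 124700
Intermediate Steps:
g(C, v) = 5*C*v (g(C, v) = (5*C)*v = 5*C*v)
E(t(2, -13)) + g(-155, -161) = -5*(2 - 1*(-13)) + 5*(-155)*(-161) = -5*(2 + 13) + 124775 = -5*15 + 124775 = -75 + 124775 = 124700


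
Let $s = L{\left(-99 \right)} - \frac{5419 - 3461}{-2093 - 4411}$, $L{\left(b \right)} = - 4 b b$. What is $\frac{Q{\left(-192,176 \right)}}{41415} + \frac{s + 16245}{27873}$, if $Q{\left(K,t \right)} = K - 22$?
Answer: $- \frac{1037170483693}{1251326559780} \approx -0.82886$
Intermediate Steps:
$L{\left(b \right)} = - 4 b^{2}$
$Q{\left(K,t \right)} = -22 + K$ ($Q{\left(K,t \right)} = K - 22 = -22 + K$)
$s = - \frac{127490429}{3252}$ ($s = - 4 \left(-99\right)^{2} - \frac{5419 - 3461}{-2093 - 4411} = \left(-4\right) 9801 - \frac{1958}{-6504} = -39204 - 1958 \left(- \frac{1}{6504}\right) = -39204 - - \frac{979}{3252} = -39204 + \frac{979}{3252} = - \frac{127490429}{3252} \approx -39204.0$)
$\frac{Q{\left(-192,176 \right)}}{41415} + \frac{s + 16245}{27873} = \frac{-22 - 192}{41415} + \frac{- \frac{127490429}{3252} + 16245}{27873} = \left(-214\right) \frac{1}{41415} - \frac{74661689}{90642996} = - \frac{214}{41415} - \frac{74661689}{90642996} = - \frac{1037170483693}{1251326559780}$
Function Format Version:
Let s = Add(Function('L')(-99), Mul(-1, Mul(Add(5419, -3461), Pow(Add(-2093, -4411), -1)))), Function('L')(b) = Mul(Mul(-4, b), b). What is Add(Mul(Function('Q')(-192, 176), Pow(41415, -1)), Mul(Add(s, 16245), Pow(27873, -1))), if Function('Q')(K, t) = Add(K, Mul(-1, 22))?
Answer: Rational(-1037170483693, 1251326559780) ≈ -0.82886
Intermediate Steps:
Function('L')(b) = Mul(-4, Pow(b, 2))
Function('Q')(K, t) = Add(-22, K) (Function('Q')(K, t) = Add(K, -22) = Add(-22, K))
s = Rational(-127490429, 3252) (s = Add(Mul(-4, Pow(-99, 2)), Mul(-1, Mul(Add(5419, -3461), Pow(Add(-2093, -4411), -1)))) = Add(Mul(-4, 9801), Mul(-1, Mul(1958, Pow(-6504, -1)))) = Add(-39204, Mul(-1, Mul(1958, Rational(-1, 6504)))) = Add(-39204, Mul(-1, Rational(-979, 3252))) = Add(-39204, Rational(979, 3252)) = Rational(-127490429, 3252) ≈ -39204.)
Add(Mul(Function('Q')(-192, 176), Pow(41415, -1)), Mul(Add(s, 16245), Pow(27873, -1))) = Add(Mul(Add(-22, -192), Pow(41415, -1)), Mul(Add(Rational(-127490429, 3252), 16245), Pow(27873, -1))) = Add(Mul(-214, Rational(1, 41415)), Mul(Rational(-74661689, 3252), Rational(1, 27873))) = Add(Rational(-214, 41415), Rational(-74661689, 90642996)) = Rational(-1037170483693, 1251326559780)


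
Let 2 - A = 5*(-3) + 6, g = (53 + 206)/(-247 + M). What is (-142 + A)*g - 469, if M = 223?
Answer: 22673/24 ≈ 944.71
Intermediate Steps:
g = -259/24 (g = (53 + 206)/(-247 + 223) = 259/(-24) = 259*(-1/24) = -259/24 ≈ -10.792)
A = 11 (A = 2 - (5*(-3) + 6) = 2 - (-15 + 6) = 2 - 1*(-9) = 2 + 9 = 11)
(-142 + A)*g - 469 = (-142 + 11)*(-259/24) - 469 = -131*(-259/24) - 469 = 33929/24 - 469 = 22673/24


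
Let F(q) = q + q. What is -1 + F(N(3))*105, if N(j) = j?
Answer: 629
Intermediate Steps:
F(q) = 2*q
-1 + F(N(3))*105 = -1 + (2*3)*105 = -1 + 6*105 = -1 + 630 = 629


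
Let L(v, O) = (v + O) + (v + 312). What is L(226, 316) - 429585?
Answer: -428505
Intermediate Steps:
L(v, O) = 312 + O + 2*v (L(v, O) = (O + v) + (312 + v) = 312 + O + 2*v)
L(226, 316) - 429585 = (312 + 316 + 2*226) - 429585 = (312 + 316 + 452) - 429585 = 1080 - 429585 = -428505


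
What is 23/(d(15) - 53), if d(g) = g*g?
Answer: 23/172 ≈ 0.13372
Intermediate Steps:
d(g) = g²
23/(d(15) - 53) = 23/(15² - 53) = 23/(225 - 53) = 23/172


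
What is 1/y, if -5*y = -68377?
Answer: 5/68377 ≈ 7.3124e-5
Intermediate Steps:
y = 68377/5 (y = -⅕*(-68377) = 68377/5 ≈ 13675.)
1/y = 1/(68377/5) = 5/68377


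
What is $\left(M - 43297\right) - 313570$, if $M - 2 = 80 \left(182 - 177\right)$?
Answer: $-356465$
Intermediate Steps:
$M = 402$ ($M = 2 + 80 \left(182 - 177\right) = 2 + 80 \cdot 5 = 2 + 400 = 402$)
$\left(M - 43297\right) - 313570 = \left(402 - 43297\right) - 313570 = -42895 - 313570 = -356465$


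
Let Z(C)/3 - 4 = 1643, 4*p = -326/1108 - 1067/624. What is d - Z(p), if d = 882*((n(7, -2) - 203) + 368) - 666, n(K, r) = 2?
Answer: 141687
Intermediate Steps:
p = -346415/691392 (p = (-326/1108 - 1067/624)/4 = (-326*1/1108 - 1067*1/624)/4 = (-163/554 - 1067/624)/4 = (¼)*(-346415/172848) = -346415/691392 ≈ -0.50104)
Z(C) = 4941 (Z(C) = 12 + 3*1643 = 12 + 4929 = 4941)
d = 146628 (d = 882*((2 - 203) + 368) - 666 = 882*(-201 + 368) - 666 = 882*167 - 666 = 147294 - 666 = 146628)
d - Z(p) = 146628 - 1*4941 = 146628 - 4941 = 141687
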